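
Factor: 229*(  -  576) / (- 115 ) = 2^6* 3^2*5^(  -  1) *23^(  -  1 ) * 229^1 = 131904/115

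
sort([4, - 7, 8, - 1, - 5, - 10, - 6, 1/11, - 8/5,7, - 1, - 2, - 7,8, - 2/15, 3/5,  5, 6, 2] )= [ - 10,  -  7, - 7,- 6, - 5, - 2, - 8/5,-1, - 1,-2/15, 1/11, 3/5,2, 4, 5, 6,7 , 8,8] 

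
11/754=11/754 = 0.01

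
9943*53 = 526979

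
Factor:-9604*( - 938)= 9008552 = 2^3*7^5*67^1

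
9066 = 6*1511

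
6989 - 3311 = 3678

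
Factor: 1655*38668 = 63995540 = 2^2 * 5^1*7^1*331^1*1381^1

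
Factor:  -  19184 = -2^4 * 11^1*109^1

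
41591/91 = 457 + 4/91 = 457.04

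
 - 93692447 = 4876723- 98569170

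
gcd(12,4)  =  4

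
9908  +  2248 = 12156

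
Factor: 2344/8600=293/1075 = 5^( - 2 ) * 43^(- 1)*293^1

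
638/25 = 25  +  13/25=25.52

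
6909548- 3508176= 3401372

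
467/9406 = 467/9406=0.05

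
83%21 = 20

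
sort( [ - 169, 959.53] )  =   [ - 169,959.53]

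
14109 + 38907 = 53016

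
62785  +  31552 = 94337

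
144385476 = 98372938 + 46012538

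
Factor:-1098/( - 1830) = 3/5 = 3^1  *  5^( - 1) 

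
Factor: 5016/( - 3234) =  - 2^2*7^ ( - 2 )*19^1 = - 76/49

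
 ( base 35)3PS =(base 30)52I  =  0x11E2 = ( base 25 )783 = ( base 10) 4578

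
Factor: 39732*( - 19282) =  - 766112424 = -2^3*3^1*7^1*11^1*31^1*43^1*311^1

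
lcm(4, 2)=4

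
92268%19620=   13788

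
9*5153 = 46377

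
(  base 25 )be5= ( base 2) 1110000111110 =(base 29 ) 8h9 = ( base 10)7230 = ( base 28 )966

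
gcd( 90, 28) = 2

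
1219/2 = 1219/2 = 609.50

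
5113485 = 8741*585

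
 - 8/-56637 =8/56637 = 0.00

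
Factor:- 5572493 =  - 5572493^1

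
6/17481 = 2/5827= 0.00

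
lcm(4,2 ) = 4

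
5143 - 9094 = - 3951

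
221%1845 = 221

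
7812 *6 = 46872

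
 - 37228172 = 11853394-49081566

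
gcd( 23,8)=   1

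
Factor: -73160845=  -  5^1*43^1 * 340283^1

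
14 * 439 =6146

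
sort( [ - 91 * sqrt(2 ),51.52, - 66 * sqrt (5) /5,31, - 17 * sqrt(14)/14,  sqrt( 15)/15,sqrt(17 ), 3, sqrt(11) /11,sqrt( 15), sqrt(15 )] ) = [ - 91 * sqrt(2), - 66 * sqrt( 5 )/5, - 17*sqrt ( 14 )/14, sqrt( 15)/15,sqrt(11) /11,3  ,  sqrt ( 15 ),sqrt( 15),sqrt(17),31, 51.52]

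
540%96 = 60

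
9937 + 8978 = 18915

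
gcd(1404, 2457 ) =351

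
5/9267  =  5/9267 = 0.00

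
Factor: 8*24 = 192 = 2^6 * 3^1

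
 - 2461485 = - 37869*65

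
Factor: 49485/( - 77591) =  - 3^1 * 5^1*3299^1*77591^( - 1)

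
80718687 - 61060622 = 19658065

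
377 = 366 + 11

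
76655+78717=155372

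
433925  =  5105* 85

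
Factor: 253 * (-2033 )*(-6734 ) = 2^1 * 7^1*11^1*13^1*19^1*23^1*37^1*107^1 = 3463626166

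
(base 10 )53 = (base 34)1j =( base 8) 65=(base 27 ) 1q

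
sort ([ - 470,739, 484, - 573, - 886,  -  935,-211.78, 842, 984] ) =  [ - 935,-886, - 573, - 470, - 211.78, 484, 739,842,984]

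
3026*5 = 15130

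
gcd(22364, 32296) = 4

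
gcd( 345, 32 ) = 1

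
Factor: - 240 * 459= - 2^4 * 3^4*5^1*17^1 = - 110160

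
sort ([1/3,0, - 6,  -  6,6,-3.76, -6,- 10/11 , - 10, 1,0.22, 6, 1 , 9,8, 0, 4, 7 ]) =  [ - 10,-6, - 6, - 6,-3.76, - 10/11,0, 0, 0.22, 1/3,  1, 1, 4,6, 6,7, 8, 9]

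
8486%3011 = 2464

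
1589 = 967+622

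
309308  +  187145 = 496453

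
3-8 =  - 5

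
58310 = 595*98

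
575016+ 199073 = 774089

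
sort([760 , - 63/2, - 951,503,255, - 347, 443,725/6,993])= [ -951, - 347, - 63/2,725/6,255,443, 503,760  ,  993]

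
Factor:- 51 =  - 3^1*17^1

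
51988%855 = 688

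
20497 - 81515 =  - 61018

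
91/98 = 13/14 = 0.93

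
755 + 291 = 1046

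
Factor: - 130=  - 2^1*5^1*13^1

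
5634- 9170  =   - 3536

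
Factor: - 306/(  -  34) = 9 =3^2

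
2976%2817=159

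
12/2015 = 12/2015 = 0.01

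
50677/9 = 50677/9 = 5630.78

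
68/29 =68/29=2.34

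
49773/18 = 16591/6 = 2765.17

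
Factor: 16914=2^1*3^1*2819^1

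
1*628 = 628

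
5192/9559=472/869 = 0.54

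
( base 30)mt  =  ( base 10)689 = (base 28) OH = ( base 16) 2b1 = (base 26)10d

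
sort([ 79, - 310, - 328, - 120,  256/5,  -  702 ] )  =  [ - 702, - 328, - 310, - 120, 256/5,79]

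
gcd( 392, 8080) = 8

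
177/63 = 59/21 = 2.81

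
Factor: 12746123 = 13^1*980471^1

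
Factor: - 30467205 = -3^3*5^1*225683^1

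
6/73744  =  3/36872 =0.00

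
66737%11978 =6847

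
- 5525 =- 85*65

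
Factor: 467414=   2^1*103^1*2269^1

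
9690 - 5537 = 4153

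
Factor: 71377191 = 3^2*7930799^1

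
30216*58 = 1752528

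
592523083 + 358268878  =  950791961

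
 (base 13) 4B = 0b111111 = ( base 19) 36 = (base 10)63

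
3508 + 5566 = 9074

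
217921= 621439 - 403518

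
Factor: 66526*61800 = 2^4*3^1*5^2  *29^1 *31^1*37^1*103^1= 4111306800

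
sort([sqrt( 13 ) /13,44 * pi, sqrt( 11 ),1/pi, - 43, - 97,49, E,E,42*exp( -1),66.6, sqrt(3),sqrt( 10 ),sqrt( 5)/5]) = [ - 97, - 43,sqrt( 13)/13,  1/pi,sqrt (5 )/5,sqrt( 3 ),  E, E,sqrt(10),sqrt(11)  ,  42*exp( - 1 ) , 49, 66.6,44*pi ] 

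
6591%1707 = 1470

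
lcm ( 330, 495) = 990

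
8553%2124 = 57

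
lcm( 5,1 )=5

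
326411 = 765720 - 439309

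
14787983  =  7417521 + 7370462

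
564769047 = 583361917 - 18592870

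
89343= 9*9927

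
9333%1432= 741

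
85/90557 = 85/90557 = 0.00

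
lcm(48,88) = 528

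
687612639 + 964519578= 1652132217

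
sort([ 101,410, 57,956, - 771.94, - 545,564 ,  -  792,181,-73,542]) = [  -  792, - 771.94,-545, - 73, 57,101, 181,410 , 542, 564,956] 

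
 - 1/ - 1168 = 1/1168 = 0.00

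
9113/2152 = 4 + 505/2152 = 4.23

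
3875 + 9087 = 12962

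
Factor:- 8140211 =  -8140211^1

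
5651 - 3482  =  2169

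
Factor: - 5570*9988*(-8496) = 2^7*3^2*5^1*11^1*59^1*227^1 * 557^1 = 472659327360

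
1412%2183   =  1412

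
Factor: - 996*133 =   -  2^2*3^1*7^1*19^1*83^1 = -132468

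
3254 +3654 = 6908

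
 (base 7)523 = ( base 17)F7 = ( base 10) 262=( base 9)321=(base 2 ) 100000110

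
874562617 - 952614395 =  - 78051778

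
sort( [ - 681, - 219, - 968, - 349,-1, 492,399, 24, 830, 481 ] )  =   [-968, - 681, - 349, - 219, - 1,24, 399, 481,  492, 830]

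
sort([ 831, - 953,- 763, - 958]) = [ - 958, - 953, - 763,831]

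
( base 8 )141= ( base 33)2V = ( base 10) 97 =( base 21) 4d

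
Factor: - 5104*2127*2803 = - 30429951024 = - 2^4*3^1*11^1* 29^1*709^1*2803^1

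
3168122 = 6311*502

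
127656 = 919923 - 792267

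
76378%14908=1838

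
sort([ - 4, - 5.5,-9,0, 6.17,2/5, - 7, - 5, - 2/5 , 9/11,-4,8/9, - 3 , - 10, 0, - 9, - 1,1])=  [ - 10, - 9, - 9, - 7, - 5.5, - 5,  -  4,- 4,-3, - 1,-2/5,0,0,2/5, 9/11,8/9,1, 6.17]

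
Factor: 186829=23^1*8123^1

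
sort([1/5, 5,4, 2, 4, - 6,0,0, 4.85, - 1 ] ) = [ - 6,-1,0,0,1/5, 2, 4, 4,4.85, 5 ]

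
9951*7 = 69657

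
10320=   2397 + 7923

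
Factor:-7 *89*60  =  -37380=- 2^2*3^1*5^1*7^1*89^1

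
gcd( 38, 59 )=1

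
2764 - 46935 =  - 44171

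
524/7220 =131/1805 = 0.07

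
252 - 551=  - 299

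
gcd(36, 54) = 18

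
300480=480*626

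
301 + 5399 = 5700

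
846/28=30  +  3/14 = 30.21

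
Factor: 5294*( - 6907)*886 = -2^2*443^1*2647^1*6907^1 = - 32397172988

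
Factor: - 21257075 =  - 5^2*7^1*121469^1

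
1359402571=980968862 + 378433709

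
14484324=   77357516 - 62873192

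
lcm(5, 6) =30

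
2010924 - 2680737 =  - 669813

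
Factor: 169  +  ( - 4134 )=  - 3965 = - 5^1*13^1*61^1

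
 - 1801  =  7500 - 9301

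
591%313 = 278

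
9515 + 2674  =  12189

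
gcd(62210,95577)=1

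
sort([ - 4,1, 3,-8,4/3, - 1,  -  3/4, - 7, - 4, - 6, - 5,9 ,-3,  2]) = [ - 8, - 7, - 6, - 5  , - 4, - 4, - 3, - 1, - 3/4,1,  4/3,2,3,  9 ]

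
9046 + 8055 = 17101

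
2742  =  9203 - 6461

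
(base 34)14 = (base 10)38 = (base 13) 2c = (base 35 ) 13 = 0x26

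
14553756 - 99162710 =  - 84608954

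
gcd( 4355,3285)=5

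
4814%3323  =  1491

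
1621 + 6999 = 8620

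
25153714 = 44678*563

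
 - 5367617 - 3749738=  -9117355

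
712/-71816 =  -89/8977 = -0.01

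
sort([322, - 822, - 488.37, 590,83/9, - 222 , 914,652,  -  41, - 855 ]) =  [  -  855 , - 822, - 488.37, - 222, - 41 , 83/9,322,590,652,914] 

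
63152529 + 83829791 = 146982320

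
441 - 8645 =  - 8204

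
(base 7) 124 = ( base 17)3G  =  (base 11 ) 61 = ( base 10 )67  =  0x43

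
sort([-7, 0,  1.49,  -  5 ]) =[  -  7, - 5, 0, 1.49] 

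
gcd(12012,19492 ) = 44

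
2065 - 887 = 1178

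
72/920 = 9/115  =  0.08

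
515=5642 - 5127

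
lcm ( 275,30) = 1650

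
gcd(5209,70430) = 1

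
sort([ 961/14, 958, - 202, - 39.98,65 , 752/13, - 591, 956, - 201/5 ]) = [ - 591, - 202, - 201/5, - 39.98, 752/13,65,961/14,956,958]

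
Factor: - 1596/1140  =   - 5^( - 1 )*7^1 = - 7/5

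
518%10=8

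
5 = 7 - 2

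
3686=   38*97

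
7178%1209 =1133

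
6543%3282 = 3261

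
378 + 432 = 810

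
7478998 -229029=7249969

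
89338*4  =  357352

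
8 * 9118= 72944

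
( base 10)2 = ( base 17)2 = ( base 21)2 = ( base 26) 2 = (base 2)10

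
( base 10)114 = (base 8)162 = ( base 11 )A4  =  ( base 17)6C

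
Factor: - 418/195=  - 2^1 * 3^( - 1 )*5^ ( - 1 )*11^1 * 13^( - 1 ) * 19^1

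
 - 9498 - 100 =-9598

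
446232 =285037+161195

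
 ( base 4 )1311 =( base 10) 117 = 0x75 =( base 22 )57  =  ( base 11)A7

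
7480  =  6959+521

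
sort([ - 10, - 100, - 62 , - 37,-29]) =[-100, - 62, - 37 , - 29 , - 10] 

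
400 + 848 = 1248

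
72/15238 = 36/7619 = 0.00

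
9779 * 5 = 48895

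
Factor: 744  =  2^3*3^1*31^1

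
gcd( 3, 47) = 1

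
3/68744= 3/68744= 0.00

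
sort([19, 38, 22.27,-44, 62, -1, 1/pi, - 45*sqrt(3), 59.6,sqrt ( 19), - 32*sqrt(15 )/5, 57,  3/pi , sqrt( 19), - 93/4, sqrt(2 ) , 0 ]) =[ - 45*sqrt(3 ), - 44, - 32*sqrt( 15 )/5,- 93/4, - 1, 0,1/pi , 3/pi, sqrt( 2),sqrt( 19 ),sqrt(19 ), 19,22.27 , 38,  57, 59.6, 62]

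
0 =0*43072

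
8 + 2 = 10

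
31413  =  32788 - 1375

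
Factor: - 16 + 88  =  72 = 2^3*3^2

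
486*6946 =3375756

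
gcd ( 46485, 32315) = 5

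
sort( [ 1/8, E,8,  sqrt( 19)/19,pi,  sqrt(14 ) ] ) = [1/8,  sqrt(  19) /19, E, pi, sqrt(14), 8 ]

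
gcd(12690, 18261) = 9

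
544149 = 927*587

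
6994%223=81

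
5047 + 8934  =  13981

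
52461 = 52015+446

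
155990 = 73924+82066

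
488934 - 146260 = 342674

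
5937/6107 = 5937/6107 = 0.97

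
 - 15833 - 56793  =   - 72626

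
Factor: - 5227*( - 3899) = 7^1*557^1*5227^1 = 20380073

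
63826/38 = 31913/19 =1679.63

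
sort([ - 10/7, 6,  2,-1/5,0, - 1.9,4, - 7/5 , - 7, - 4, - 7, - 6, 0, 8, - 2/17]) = [ - 7, - 7, - 6,-4, - 1.9 , -10/7, - 7/5  , - 1/5,  -  2/17,0, 0,2,4,6, 8 ]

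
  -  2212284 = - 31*71364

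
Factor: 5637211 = 317^1*17783^1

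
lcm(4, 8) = 8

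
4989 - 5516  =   - 527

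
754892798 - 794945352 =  - 40052554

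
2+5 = 7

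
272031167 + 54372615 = 326403782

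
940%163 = 125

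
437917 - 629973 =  - 192056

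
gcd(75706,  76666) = 2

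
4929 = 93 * 53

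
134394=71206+63188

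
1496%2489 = 1496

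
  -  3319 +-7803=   -  11122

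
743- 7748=-7005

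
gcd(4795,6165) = 685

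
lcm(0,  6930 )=0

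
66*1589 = 104874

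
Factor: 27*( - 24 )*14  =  -9072=- 2^4*3^4*  7^1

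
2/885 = 2/885=0.00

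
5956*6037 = 35956372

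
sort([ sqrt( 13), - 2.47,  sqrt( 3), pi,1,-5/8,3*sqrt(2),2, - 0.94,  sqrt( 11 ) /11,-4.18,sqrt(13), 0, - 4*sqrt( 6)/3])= [ - 4.18, - 4 * sqrt(6)/3, - 2.47,-0.94, -5/8, 0, sqrt( 11) /11, 1 , sqrt( 3),2,  pi,sqrt ( 13),  sqrt( 13) , 3 * sqrt( 2)]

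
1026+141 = 1167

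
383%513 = 383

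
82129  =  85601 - 3472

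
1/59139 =1/59139 = 0.00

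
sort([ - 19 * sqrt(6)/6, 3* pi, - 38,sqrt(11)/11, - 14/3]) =[ - 38, - 19*sqrt ( 6 ) /6, - 14/3, sqrt( 11) /11,  3*pi ] 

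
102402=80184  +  22218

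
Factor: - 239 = -239^1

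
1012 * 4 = 4048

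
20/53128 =5/13282 = 0.00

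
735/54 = 245/18 =13.61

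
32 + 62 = 94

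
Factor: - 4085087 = - 31^1*  131777^1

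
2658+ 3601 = 6259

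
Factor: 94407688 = 2^3*73^1*139^1*1163^1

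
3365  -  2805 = 560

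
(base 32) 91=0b100100001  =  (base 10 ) 289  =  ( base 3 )101201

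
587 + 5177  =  5764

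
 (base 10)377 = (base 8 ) 571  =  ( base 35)ar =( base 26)ED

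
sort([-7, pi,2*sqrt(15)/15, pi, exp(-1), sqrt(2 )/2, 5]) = [  -  7, exp ( - 1 ), 2*sqrt(15)/15, sqrt( 2)/2,  pi , pi , 5 ] 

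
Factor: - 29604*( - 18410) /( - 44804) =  - 2^1*3^1*5^1 * 7^1 *23^( - 1)*263^1*487^( - 1 )*2467^1= - 136252410/11201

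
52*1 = 52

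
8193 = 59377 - 51184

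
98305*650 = 63898250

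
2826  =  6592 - 3766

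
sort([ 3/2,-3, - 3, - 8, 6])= [ - 8 , - 3,-3,3/2, 6]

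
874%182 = 146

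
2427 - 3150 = -723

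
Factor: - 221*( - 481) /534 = 2^( - 1)*3^( - 1)*13^2*17^1 * 37^1*89^( - 1) = 106301/534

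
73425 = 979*75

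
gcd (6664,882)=98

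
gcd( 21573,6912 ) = 27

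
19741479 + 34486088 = 54227567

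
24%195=24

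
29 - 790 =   -  761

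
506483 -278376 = 228107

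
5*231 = 1155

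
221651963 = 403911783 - 182259820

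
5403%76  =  7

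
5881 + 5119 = 11000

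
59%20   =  19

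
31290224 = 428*73108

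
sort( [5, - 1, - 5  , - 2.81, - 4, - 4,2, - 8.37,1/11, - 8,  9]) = [ - 8.37, - 8, - 5, - 4, - 4, - 2.81,  -  1, 1/11,2,  5,9 ] 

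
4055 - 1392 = 2663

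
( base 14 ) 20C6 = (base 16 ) 161e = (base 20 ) E32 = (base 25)91C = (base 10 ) 5662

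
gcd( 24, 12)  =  12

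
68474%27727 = 13020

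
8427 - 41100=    - 32673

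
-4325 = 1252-5577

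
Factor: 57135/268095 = 13^1*61^( -1)  =  13/61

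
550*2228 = 1225400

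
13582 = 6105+7477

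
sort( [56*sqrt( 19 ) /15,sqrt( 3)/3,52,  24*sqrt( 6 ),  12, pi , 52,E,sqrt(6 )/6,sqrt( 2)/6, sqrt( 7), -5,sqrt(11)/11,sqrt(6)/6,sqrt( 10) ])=[ - 5,sqrt(2 )/6,sqrt( 11 )/11,sqrt(6 ) /6, sqrt( 6)/6,sqrt (3)/3,sqrt( 7),E,pi,sqrt(10),12,56*sqrt( 19)/15,52,52 , 24*sqrt(6)] 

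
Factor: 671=11^1*61^1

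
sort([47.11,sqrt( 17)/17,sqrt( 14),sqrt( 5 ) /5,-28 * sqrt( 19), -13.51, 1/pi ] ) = [ - 28*sqrt( 19), - 13.51,sqrt( 17 )/17,1/pi , sqrt ( 5) /5 , sqrt(14) , 47.11 ] 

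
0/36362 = 0 = 0.00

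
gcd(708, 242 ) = 2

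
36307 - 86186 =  - 49879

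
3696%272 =160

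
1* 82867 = 82867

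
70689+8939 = 79628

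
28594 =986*29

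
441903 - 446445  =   - 4542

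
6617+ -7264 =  - 647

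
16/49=16/49  =  0.33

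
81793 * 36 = 2944548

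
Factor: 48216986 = 2^1*24108493^1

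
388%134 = 120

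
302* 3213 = 970326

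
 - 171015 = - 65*2631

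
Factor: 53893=7^1* 7699^1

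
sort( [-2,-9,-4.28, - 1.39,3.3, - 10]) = [-10, - 9,-4.28 ,-2,  -  1.39,3.3]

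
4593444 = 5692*807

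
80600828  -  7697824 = 72903004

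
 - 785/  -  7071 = 785/7071 = 0.11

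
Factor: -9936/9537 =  -3312/3179 = - 2^4*3^2*11^( - 1)*17^(  -  2 )*23^1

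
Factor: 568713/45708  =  2^( - 2)*13^(-1 ) * 647^1 = 647/52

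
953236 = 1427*668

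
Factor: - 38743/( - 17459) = 13^( - 1)*43^1*53^1* 79^ ( - 1 )  =  2279/1027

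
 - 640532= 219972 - 860504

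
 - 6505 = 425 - 6930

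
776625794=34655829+741969965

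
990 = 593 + 397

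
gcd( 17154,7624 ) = 1906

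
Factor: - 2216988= -2^2*3^2*61583^1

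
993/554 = 993/554 = 1.79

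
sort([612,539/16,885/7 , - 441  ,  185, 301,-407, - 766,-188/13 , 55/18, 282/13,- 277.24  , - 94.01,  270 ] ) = [ - 766,-441, - 407, - 277.24, - 94.01, - 188/13,55/18, 282/13, 539/16,885/7, 185,  270, 301,612 ] 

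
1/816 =1/816 = 0.00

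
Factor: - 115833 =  - 3^1*38611^1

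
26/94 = 13/47= 0.28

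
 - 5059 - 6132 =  - 11191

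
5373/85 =5373/85=63.21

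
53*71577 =3793581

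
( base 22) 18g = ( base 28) o4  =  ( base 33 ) KG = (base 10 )676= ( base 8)1244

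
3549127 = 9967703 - 6418576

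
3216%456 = 24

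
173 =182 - 9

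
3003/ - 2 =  - 1502+1/2 =- 1501.50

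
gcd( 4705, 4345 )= 5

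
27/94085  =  27/94085 = 0.00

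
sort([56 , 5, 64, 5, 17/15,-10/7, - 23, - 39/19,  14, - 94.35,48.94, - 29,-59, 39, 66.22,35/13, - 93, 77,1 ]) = [ - 94.35, - 93,  -  59,-29,  -  23, - 39/19,- 10/7,1,17/15, 35/13,5,5,14, 39, 48.94, 56,  64, 66.22,77] 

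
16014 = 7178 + 8836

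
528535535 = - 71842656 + 600378191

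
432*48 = 20736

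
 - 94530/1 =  - 94530 = - 94530.00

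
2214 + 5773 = 7987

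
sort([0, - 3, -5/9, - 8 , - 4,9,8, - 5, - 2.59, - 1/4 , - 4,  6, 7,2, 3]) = [-8, - 5, - 4, - 4, - 3, - 2.59, - 5/9 ,- 1/4,  0, 2, 3,6,7,8,  9]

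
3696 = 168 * 22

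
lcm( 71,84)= 5964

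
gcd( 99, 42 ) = 3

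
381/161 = 381/161 = 2.37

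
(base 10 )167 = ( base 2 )10100111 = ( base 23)76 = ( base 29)5m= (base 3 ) 20012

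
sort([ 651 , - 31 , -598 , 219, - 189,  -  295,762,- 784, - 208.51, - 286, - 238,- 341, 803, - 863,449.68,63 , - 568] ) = [ - 863 , - 784, - 598,- 568, - 341, - 295 ,- 286,-238, - 208.51 , - 189, - 31, 63, 219,449.68,651,762,803] 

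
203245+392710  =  595955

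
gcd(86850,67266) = 18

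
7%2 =1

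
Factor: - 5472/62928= - 2/23  =  - 2^1*23^(  -  1) 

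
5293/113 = 46 + 95/113  =  46.84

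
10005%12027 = 10005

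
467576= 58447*8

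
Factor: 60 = 2^2*3^1*5^1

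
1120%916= 204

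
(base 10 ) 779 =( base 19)230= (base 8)1413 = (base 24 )18B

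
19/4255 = 19/4255 = 0.00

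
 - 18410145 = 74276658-92686803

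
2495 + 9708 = 12203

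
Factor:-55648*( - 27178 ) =2^6*37^1*47^1*107^1* 127^1 = 1512401344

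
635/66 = 9 + 41/66 = 9.62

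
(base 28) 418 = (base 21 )741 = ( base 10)3172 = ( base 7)12151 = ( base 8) 6144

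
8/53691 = 8/53691 =0.00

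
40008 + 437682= 477690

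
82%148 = 82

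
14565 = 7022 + 7543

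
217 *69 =14973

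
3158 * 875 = 2763250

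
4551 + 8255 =12806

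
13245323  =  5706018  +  7539305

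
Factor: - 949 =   -  13^1*73^1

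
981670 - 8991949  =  -8010279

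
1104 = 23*48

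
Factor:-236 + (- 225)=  -461=- 461^1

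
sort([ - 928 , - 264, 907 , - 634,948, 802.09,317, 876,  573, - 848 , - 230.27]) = [-928, - 848,  -  634, - 264,- 230.27,317, 573, 802.09,876, 907,948]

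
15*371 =5565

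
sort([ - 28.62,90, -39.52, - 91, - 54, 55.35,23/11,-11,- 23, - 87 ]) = [ - 91, - 87, - 54,  -  39.52, - 28.62, - 23, - 11, 23/11, 55.35,90 ]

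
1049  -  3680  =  -2631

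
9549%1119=597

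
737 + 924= 1661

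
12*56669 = 680028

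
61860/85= 12372/17  =  727.76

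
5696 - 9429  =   - 3733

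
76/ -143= - 76/143= - 0.53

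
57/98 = 57/98 = 0.58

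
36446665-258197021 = -221750356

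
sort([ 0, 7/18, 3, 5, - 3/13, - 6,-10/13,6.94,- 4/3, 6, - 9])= [ - 9, - 6, - 4/3, - 10/13, - 3/13, 0 , 7/18, 3,5,6,6.94]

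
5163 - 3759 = 1404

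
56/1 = 56 = 56.00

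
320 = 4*80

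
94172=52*1811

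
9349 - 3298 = 6051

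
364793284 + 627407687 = 992200971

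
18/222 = 3/37 = 0.08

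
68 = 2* 34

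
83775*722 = 60485550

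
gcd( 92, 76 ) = 4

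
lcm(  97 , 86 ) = 8342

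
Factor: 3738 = 2^1*3^1*7^1*89^1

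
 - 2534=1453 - 3987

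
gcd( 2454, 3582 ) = 6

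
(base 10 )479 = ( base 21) 11H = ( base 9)582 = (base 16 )1DF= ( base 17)1B3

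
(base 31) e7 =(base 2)110111001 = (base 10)441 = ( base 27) g9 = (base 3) 121100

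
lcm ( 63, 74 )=4662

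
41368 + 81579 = 122947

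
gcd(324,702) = 54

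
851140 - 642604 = 208536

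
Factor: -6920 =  - 2^3*5^1*173^1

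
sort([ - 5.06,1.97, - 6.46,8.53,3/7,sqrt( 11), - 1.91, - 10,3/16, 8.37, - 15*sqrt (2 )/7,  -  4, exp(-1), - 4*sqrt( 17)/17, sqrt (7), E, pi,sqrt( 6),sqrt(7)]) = [ - 10, - 6.46,  -  5.06 , - 4, - 15*sqrt( 2) /7,  -  1.91,- 4*sqrt ( 17) /17, 3/16,exp( - 1 ),3/7 , 1.97, sqrt( 6), sqrt( 7),  sqrt( 7),E,pi,sqrt(11), 8.37,8.53 ]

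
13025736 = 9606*1356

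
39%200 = 39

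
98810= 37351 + 61459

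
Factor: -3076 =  - 2^2*769^1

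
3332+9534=12866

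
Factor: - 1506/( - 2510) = 3/5= 3^1*5^(-1) 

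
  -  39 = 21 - 60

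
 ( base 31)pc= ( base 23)1b5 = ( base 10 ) 787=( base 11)656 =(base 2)1100010011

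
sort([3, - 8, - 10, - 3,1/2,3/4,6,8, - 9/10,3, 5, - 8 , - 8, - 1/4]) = [  -  10, - 8, - 8, - 8, - 3,-9/10, - 1/4,1/2,3/4, 3,3 , 5,6, 8]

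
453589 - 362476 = 91113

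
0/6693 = 0 = 0.00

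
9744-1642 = 8102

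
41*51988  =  2131508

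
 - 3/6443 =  - 3/6443 = - 0.00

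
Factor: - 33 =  - 3^1 *11^1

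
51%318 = 51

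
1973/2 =986 + 1/2= 986.50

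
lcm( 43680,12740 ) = 305760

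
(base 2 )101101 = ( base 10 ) 45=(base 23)1m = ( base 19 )27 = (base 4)231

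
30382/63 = 30382/63 =482.25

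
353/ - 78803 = -1 + 78450/78803= - 0.00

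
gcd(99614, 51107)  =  1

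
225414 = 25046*9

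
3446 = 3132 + 314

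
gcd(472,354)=118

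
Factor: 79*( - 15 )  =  - 3^1*5^1*79^1 = -  1185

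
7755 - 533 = 7222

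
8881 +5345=14226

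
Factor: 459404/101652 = 583/129 = 3^ ( - 1 )*11^1*43^ (- 1 )  *  53^1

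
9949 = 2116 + 7833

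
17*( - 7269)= -123573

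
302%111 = 80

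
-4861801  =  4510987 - 9372788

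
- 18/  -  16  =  1+1/8  =  1.12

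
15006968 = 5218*2876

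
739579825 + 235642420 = 975222245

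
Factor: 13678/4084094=977^1 * 291721^ ( - 1) = 977/291721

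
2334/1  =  2334 = 2334.00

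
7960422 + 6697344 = 14657766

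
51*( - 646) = -32946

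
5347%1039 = 152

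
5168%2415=338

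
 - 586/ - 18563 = 586/18563 = 0.03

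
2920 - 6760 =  - 3840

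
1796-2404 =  - 608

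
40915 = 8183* 5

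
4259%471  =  20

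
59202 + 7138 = 66340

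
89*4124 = 367036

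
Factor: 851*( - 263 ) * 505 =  - 5^1*23^1 * 37^1*101^1*263^1 = - 113025565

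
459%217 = 25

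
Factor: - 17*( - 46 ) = 2^1*17^1*23^1 = 782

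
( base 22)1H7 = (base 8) 1541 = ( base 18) 2C1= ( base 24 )1c1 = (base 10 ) 865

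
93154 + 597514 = 690668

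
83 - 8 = 75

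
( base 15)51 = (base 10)76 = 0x4C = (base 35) 26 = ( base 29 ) 2i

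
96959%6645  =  3929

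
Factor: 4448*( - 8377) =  - 37260896 = -2^5*139^1*8377^1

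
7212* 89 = 641868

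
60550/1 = 60550 = 60550.00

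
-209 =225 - 434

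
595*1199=713405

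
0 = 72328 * 0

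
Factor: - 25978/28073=  -  62/67 = - 2^1*31^1*67^( - 1 )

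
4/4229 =4/4229=0.00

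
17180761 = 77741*221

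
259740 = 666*390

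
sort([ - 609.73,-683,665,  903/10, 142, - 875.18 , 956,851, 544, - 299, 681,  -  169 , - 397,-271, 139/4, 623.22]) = [ - 875.18, - 683, - 609.73,  -  397,  -  299, - 271 , - 169, 139/4, 903/10,142, 544,623.22 , 665 , 681, 851,956] 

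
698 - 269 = 429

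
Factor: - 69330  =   - 2^1 * 3^1*5^1 * 2311^1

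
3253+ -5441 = -2188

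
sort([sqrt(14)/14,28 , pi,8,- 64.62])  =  [ - 64.62,sqrt( 14 )/14 , pi,8,28] 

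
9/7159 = 9/7159 = 0.00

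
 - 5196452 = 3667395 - 8863847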